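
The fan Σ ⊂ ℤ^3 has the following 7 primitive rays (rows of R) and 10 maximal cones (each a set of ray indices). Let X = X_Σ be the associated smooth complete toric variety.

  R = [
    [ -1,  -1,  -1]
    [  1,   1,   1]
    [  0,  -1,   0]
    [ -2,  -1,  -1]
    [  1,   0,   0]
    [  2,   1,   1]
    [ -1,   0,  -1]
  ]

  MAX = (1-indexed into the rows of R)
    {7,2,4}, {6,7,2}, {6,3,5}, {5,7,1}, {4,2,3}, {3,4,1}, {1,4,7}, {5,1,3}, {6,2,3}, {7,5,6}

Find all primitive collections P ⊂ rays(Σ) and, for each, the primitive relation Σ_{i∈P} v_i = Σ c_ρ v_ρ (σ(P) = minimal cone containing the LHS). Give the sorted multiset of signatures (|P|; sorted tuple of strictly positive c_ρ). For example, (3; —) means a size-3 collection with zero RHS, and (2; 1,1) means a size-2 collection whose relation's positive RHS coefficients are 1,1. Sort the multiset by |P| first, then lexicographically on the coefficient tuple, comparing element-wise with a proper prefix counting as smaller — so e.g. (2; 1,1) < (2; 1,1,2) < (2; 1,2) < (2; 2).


Σ has 6 primitive collections:

  P={1,2}:  v_{1} + v_{2} = 0  ⇒ sig = (2; —)
  P={4,6}:  v_{4} + v_{6} = 0  ⇒ sig = (2; —)
  P={1,6}:  v_{1} + v_{6} = v_{5}  ⇒ sig = (2; 1)
  P={2,5}:  v_{2} + v_{5} = v_{6}  ⇒ sig = (2; 1)
  P={3,7}:  v_{3} + v_{7} = v_{1}  ⇒ sig = (2; 1)
  P={4,5}:  v_{4} + v_{5} = v_{1}  ⇒ sig = (2; 1)

Sorted signature multiset PRS(X):
    |P|=2: 6 collections, coeffs (), (), (1), (1), (1), (1)


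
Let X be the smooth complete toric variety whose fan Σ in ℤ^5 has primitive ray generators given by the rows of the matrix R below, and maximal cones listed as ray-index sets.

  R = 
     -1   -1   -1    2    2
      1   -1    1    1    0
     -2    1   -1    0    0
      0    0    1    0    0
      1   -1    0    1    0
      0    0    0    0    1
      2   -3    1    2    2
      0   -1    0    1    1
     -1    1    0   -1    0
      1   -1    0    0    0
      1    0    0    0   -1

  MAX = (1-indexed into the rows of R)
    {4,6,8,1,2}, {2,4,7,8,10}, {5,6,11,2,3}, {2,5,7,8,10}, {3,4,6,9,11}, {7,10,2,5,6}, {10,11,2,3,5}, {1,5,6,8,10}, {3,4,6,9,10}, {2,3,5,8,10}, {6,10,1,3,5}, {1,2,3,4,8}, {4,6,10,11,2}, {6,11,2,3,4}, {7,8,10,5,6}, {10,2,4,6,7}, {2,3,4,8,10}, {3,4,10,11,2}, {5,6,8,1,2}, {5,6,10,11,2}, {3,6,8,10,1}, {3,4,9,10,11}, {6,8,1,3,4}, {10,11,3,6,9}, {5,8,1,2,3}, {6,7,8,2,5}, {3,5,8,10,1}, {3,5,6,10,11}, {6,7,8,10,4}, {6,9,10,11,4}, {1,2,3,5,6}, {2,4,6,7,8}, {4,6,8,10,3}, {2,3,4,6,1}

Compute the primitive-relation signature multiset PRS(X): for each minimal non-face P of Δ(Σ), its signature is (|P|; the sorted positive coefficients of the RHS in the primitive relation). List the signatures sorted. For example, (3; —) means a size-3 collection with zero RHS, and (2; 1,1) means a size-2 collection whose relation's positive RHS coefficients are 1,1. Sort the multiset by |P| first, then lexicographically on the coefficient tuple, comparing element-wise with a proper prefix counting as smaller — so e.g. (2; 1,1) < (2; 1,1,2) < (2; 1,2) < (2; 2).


18 collections generate NE(X_Σ); each relation:

  {5,9}:  v_{5} + v_{9} = 0 — sig = (2; —)
  {2,9}:  v_{2} + v_{9} = v_{4} — sig = (2; 1)
  {4,5}:  v_{4} + v_{5} = v_{2} — sig = (2; 1)
  {8,11}:  v_{8} + v_{11} = v_{5} — sig = (2; 1)
  {1,9}:  v_{1} + v_{9} = v_{3} + v_{6} + v_{8} — sig = (2; 1,1,1)
  {7,9}:  v_{7} + v_{9} = v_{4} + v_{6} + v_{8} + v_{10} — sig = (2; 1,1,1,1)
  {7,11}:  v_{7} + v_{11} = v_{2} + v_{5} + v_{6} + v_{10} — sig = (2; 1,1,1,1)
  {8,9}:  v_{8} + v_{9} = v_{3} + v_{4} + v_{6} + v_{10} — sig = (2; 1,1,1,1)
  {1,11}:  v_{1} + v_{11} = v_{3} + 2·v_{5} + v_{6} — sig = (2; 1,1,2)
  {1,7}:  v_{1} + v_{7} = v_{5} + v_{6} + 3·v_{8} — sig = (2; 1,1,3)
  {3,7}:  v_{3} + v_{7} = 2·v_{8} — sig = (2; 2)
  {1,2,10}:  v_{1} + v_{2} + v_{10} = v_{5} + 2·v_{8} — sig = (3; 1,2)
  {1,4,10}:  v_{1} + v_{4} + v_{10} = 2·v_{8} — sig = (3; 2)
  {2,3,6,10}:  v_{2} + v_{3} + v_{6} + v_{10} = v_{8} — sig = (4; 1)
  {2,6,8,10}:  v_{2} + v_{6} + v_{8} + v_{10} = v_{7} — sig = (4; 1)
  {3,5,6,8}:  v_{3} + v_{5} + v_{6} + v_{8} = v_{1} — sig = (4; 1)
  {2,3,6,8}:  v_{2} + v_{3} + v_{6} + v_{8} = v_{1} + v_{4} — sig = (4; 1,1)
  {3,4,6,10,11}:  v_{3} + v_{4} + v_{6} + v_{10} + v_{11} = 0 — sig = (5; —)

Sorted signature multiset PRS(X):
    (2; —)
    (2; 1)
    (2; 1)
    (2; 1)
    (2; 1,1,1)
    (2; 1,1,1,1)
    (2; 1,1,1,1)
    (2; 1,1,1,1)
    (2; 1,1,2)
    (2; 1,1,3)
    (2; 2)
    (3; 1,2)
    (3; 2)
    (4; 1)
    (4; 1)
    (4; 1)
    (4; 1,1)
    (5; —)


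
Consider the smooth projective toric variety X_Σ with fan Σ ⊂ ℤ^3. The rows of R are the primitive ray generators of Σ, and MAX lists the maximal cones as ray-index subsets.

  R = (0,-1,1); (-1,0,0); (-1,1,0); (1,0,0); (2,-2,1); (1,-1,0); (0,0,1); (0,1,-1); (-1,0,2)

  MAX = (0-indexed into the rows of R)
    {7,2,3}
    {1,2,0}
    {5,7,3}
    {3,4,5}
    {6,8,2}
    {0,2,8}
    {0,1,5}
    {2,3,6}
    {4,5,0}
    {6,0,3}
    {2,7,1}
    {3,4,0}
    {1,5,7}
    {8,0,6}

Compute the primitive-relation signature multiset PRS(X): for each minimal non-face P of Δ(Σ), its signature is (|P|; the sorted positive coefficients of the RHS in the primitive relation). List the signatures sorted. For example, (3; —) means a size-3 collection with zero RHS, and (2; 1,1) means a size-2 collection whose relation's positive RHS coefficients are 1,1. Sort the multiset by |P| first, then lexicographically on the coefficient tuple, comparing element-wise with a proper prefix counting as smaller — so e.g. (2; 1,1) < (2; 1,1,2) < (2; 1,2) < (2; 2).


Δ(Σ) — 9 vertices, 18 min non-faces:

  • {0,7}:  v_{0} + v_{7} = 0  ⇒ sig = (2; —)
  • {1,3}:  v_{1} + v_{3} = 0  ⇒ sig = (2; —)
  • {2,5}:  v_{2} + v_{5} = 0  ⇒ sig = (2; —)
  • {1,4}:  v_{1} + v_{4} = v_{0} + v_{5}  ⇒ sig = (2; 1,1)
  • {1,6}:  v_{1} + v_{6} = v_{0} + v_{2}  ⇒ sig = (2; 1,1)
  • {2,4}:  v_{2} + v_{4} = v_{0} + v_{3}  ⇒ sig = (2; 1,1)
  • {4,7}:  v_{4} + v_{7} = v_{3} + v_{5}  ⇒ sig = (2; 1,1)
  • {5,6}:  v_{5} + v_{6} = v_{0} + v_{3}  ⇒ sig = (2; 1,1)
  • {5,8}:  v_{5} + v_{8} = v_{0} + v_{6}  ⇒ sig = (2; 1,1)
  • {6,7}:  v_{6} + v_{7} = v_{2} + v_{3}  ⇒ sig = (2; 1,1)
  • {7,8}:  v_{7} + v_{8} = v_{2} + v_{6}  ⇒ sig = (2; 1,1)
  • {4,8}:  v_{4} + v_{8} = 2·v_{0} + v_{3} + v_{6}  ⇒ sig = (2; 1,1,2)
  • {3,8}:  v_{3} + v_{8} = 2·v_{6}  ⇒ sig = (2; 2)
  • {1,8}:  v_{1} + v_{8} = 2·v_{0} + 2·v_{2}  ⇒ sig = (2; 2,2)
  • {4,6}:  v_{4} + v_{6} = 2·v_{0} + 2·v_{3}  ⇒ sig = (2; 2,2)
  • {0,2,3}:  v_{0} + v_{2} + v_{3} = v_{6}  ⇒ sig = (3; 1)
  • {0,2,6}:  v_{0} + v_{2} + v_{6} = v_{8}  ⇒ sig = (3; 1)
  • {0,3,5}:  v_{0} + v_{3} + v_{5} = v_{4}  ⇒ sig = (3; 1)

Sorted signature multiset PRS(X):
    (2; —)
    (2; —)
    (2; —)
    (2; 1,1)
    (2; 1,1)
    (2; 1,1)
    (2; 1,1)
    (2; 1,1)
    (2; 1,1)
    (2; 1,1)
    (2; 1,1)
    (2; 1,1,2)
    (2; 2)
    (2; 2,2)
    (2; 2,2)
    (3; 1)
    (3; 1)
    (3; 1)


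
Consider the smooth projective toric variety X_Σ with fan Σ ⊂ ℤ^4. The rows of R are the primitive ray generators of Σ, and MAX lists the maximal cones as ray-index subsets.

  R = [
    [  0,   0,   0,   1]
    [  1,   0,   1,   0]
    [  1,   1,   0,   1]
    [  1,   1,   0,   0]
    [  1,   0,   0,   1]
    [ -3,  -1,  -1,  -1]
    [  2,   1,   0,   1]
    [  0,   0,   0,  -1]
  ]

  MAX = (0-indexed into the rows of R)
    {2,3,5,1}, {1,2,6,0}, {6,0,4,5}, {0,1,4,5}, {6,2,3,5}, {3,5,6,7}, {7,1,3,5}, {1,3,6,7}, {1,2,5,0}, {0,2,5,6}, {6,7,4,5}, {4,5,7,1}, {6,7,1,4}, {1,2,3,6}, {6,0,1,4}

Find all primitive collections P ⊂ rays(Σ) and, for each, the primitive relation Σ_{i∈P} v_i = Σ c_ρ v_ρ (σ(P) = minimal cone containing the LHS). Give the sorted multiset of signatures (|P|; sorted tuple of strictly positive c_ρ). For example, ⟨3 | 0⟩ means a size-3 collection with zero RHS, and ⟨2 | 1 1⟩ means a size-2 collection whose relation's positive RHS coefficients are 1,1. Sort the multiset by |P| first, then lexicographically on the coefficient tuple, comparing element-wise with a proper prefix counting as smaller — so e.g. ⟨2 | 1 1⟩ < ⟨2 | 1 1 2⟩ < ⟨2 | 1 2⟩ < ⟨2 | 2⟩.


Primitive collections (6):

  {0,7}:  v_{0} + v_{7} = 0  →  sig = ⟨2 | 0⟩
  {0,3}:  v_{0} + v_{3} = v_{2}  →  sig = ⟨2 | 1⟩
  {2,7}:  v_{2} + v_{7} = v_{3}  →  sig = ⟨2 | 1⟩
  {3,4}:  v_{3} + v_{4} = v_{6}  →  sig = ⟨2 | 1⟩
  {2,4}:  v_{2} + v_{4} = v_{0} + v_{6}  →  sig = ⟨2 | 1 1⟩
  {1,5,6}:  v_{1} + v_{5} + v_{6} = 0  →  sig = ⟨3 | 0⟩

Signatures (|P|; sorted positive RHS coefficients), sorted:
[⟨2 | 0⟩, ⟨2 | 1⟩, ⟨2 | 1⟩, ⟨2 | 1⟩, ⟨2 | 1 1⟩, ⟨3 | 0⟩]


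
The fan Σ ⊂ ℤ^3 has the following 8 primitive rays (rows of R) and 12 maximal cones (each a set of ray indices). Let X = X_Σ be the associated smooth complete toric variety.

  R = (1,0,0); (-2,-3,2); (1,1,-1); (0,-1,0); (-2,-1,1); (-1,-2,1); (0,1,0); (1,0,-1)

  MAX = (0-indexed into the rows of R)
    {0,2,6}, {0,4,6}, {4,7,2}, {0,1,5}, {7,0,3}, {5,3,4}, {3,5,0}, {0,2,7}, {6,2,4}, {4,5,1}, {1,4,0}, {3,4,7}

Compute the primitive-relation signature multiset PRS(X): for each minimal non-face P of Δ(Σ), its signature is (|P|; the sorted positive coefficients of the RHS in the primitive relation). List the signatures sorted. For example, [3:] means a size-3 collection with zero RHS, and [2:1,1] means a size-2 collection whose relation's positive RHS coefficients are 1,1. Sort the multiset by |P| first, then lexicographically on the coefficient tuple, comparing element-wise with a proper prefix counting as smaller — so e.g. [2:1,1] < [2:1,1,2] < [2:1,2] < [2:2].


14 collections generate NE(X_Σ); each relation:

  • {3,6}:  v_{3} + v_{6} = 0  ⇒ sig = [2:]
  • {1,2}:  v_{1} + v_{2} = v_{5}  ⇒ sig = [2:1]
  • {2,3}:  v_{2} + v_{3} = v_{7}  ⇒ sig = [2:1]
  • {2,5}:  v_{2} + v_{5} = v_{3}  ⇒ sig = [2:1]
  • {6,7}:  v_{6} + v_{7} = v_{2}  ⇒ sig = [2:1]
  • {1,7}:  v_{1} + v_{7} = v_{3} + v_{5}  ⇒ sig = [2:1,1]
  • {5,6}:  v_{5} + v_{6} = v_{0} + v_{4}  ⇒ sig = [2:1,1]
  • {1,3}:  v_{1} + v_{3} = 2·v_{5}  ⇒ sig = [2:2]
  • {5,7}:  v_{5} + v_{7} = 2·v_{3}  ⇒ sig = [2:2]
  • {1,6}:  v_{1} + v_{6} = 2·v_{0} + 2·v_{4}  ⇒ sig = [2:2,2]
  • {0,2,4}:  v_{0} + v_{2} + v_{4} = 0  ⇒ sig = [3:]
  • {0,3,4}:  v_{0} + v_{3} + v_{4} = v_{5}  ⇒ sig = [3:1]
  • {0,4,5}:  v_{0} + v_{4} + v_{5} = v_{1}  ⇒ sig = [3:1]
  • {0,4,7}:  v_{0} + v_{4} + v_{7} = v_{3}  ⇒ sig = [3:1]

Hence PRS(X_Σ) =
    [2:]
    [2:1]
    [2:1]
    [2:1]
    [2:1]
    [2:1,1]
    [2:1,1]
    [2:2]
    [2:2]
    [2:2,2]
    [3:]
    [3:1]
    [3:1]
    [3:1]


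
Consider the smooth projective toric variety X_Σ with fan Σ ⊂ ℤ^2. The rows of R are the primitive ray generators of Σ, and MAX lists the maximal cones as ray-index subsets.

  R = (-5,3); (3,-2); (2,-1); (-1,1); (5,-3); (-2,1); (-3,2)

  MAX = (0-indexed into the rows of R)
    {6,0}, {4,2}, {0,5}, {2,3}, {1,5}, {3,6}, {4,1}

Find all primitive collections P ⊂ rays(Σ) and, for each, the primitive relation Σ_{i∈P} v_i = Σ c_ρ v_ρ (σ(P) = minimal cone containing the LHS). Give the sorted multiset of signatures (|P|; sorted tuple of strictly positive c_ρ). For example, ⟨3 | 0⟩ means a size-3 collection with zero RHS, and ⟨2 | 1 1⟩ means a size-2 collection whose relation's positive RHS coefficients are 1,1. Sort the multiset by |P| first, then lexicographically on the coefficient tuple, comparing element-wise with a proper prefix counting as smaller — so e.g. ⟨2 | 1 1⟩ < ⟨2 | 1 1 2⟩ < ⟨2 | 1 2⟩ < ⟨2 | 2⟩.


Minimal non-faces — 14 found among 7 rays, 7 max cones:

  • {0,4}:  v_{0} + v_{4} = 0 — sig = ⟨2 | 0⟩
  • {1,6}:  v_{1} + v_{6} = 0 — sig = ⟨2 | 0⟩
  • {2,5}:  v_{2} + v_{5} = 0 — sig = ⟨2 | 0⟩
  • {0,1}:  v_{0} + v_{1} = v_{5} — sig = ⟨2 | 1⟩
  • {0,2}:  v_{0} + v_{2} = v_{6} — sig = ⟨2 | 1⟩
  • {1,2}:  v_{1} + v_{2} = v_{4} — sig = ⟨2 | 1⟩
  • {1,3}:  v_{1} + v_{3} = v_{2} — sig = ⟨2 | 1⟩
  • {2,6}:  v_{2} + v_{6} = v_{3} — sig = ⟨2 | 1⟩
  • {3,5}:  v_{3} + v_{5} = v_{6} — sig = ⟨2 | 1⟩
  • {4,5}:  v_{4} + v_{5} = v_{1} — sig = ⟨2 | 1⟩
  • {4,6}:  v_{4} + v_{6} = v_{2} — sig = ⟨2 | 1⟩
  • {5,6}:  v_{5} + v_{6} = v_{0} — sig = ⟨2 | 1⟩
  • {0,3}:  v_{0} + v_{3} = 2·v_{6} — sig = ⟨2 | 2⟩
  • {3,4}:  v_{3} + v_{4} = 2·v_{2} — sig = ⟨2 | 2⟩

Signatures (|P|; sorted positive RHS coefficients), sorted:
{ ⟨2 | 0⟩ ×3,  ⟨2 | 1⟩ ×9,  ⟨2 | 2⟩ ×2 }


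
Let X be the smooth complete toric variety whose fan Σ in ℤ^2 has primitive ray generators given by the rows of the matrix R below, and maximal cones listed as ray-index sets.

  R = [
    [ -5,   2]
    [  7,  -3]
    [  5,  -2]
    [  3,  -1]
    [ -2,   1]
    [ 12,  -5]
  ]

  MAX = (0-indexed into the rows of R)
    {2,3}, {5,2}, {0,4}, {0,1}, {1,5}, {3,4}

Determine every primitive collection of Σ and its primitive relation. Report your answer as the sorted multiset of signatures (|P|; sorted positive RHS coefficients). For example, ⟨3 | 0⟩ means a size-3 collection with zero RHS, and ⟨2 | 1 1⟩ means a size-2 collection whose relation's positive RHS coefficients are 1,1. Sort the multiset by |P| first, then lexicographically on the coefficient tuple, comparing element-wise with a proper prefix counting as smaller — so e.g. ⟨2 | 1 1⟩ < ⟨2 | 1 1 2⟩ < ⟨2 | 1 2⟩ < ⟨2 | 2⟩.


Primitive collections (9):

  {0,2}:  v_{0} + v_{2} = 0 — sig = ⟨2 | 0⟩
  {0,3}:  v_{0} + v_{3} = v_{4} — sig = ⟨2 | 1⟩
  {0,5}:  v_{0} + v_{5} = v_{1} — sig = ⟨2 | 1⟩
  {1,2}:  v_{1} + v_{2} = v_{5} — sig = ⟨2 | 1⟩
  {1,4}:  v_{1} + v_{4} = v_{2} — sig = ⟨2 | 1⟩
  {2,4}:  v_{2} + v_{4} = v_{3} — sig = ⟨2 | 1⟩
  {1,3}:  v_{1} + v_{3} = 2·v_{2} — sig = ⟨2 | 2⟩
  {4,5}:  v_{4} + v_{5} = 2·v_{2} — sig = ⟨2 | 2⟩
  {3,5}:  v_{3} + v_{5} = 3·v_{2} — sig = ⟨2 | 3⟩

Sorted signature multiset PRS(X):
    ⟨2 | 0⟩
    ⟨2 | 1⟩
    ⟨2 | 1⟩
    ⟨2 | 1⟩
    ⟨2 | 1⟩
    ⟨2 | 1⟩
    ⟨2 | 2⟩
    ⟨2 | 2⟩
    ⟨2 | 3⟩


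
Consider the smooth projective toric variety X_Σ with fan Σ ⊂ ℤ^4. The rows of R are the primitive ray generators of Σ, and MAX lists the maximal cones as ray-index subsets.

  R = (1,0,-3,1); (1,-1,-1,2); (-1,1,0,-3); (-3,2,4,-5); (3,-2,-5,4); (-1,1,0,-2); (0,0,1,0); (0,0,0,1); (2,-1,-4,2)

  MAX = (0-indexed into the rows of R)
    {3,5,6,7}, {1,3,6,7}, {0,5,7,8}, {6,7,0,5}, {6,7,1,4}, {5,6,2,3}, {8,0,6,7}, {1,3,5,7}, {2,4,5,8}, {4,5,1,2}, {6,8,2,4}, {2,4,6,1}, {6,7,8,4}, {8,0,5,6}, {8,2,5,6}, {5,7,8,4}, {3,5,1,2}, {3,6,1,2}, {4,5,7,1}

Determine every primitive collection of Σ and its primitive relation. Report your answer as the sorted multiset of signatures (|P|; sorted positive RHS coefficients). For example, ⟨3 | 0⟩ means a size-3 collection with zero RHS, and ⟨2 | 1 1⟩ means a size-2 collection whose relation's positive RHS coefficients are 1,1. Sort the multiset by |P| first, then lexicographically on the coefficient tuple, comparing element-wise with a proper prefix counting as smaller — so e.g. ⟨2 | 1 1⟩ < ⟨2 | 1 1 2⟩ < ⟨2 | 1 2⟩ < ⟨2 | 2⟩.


Minimal non-faces — 11 found among 9 rays, 19 max cones:

  P={1,8}:  v_{1} + v_{8} = v_{4} — sig = ⟨2 | 1⟩
  P={2,7}:  v_{2} + v_{7} = v_{5} — sig = ⟨2 | 1⟩
  P={3,8}:  v_{3} + v_{8} = v_{2} — sig = ⟨2 | 1⟩
  P={0,1}:  v_{0} + v_{1} = v_{7} + v_{8} — sig = ⟨2 | 1 1⟩
  P={3,4}:  v_{3} + v_{4} = v_{1} + v_{2} — sig = ⟨2 | 1 1⟩
  P={0,2}:  v_{0} + v_{2} = 2·v_{5} + v_{6} + v_{8} — sig = ⟨2 | 1 1 2⟩
  P={0,3}:  v_{0} + v_{3} = 2·v_{5} + v_{6} — sig = ⟨2 | 1 2⟩
  P={0,4}:  v_{0} + v_{4} = v_{7} + 2·v_{8} — sig = ⟨2 | 1 2⟩
  P={1,5,6}:  v_{1} + v_{5} + v_{6} = 0 — sig = ⟨3 | 0⟩
  P={4,5,6}:  v_{4} + v_{5} + v_{6} = v_{8} — sig = ⟨3 | 1⟩
  P={5,6,7,8}:  v_{5} + v_{6} + v_{7} + v_{8} = v_{0} — sig = ⟨4 | 1⟩

Signatures (|P|; sorted positive RHS coefficients), sorted:
[⟨2 | 1⟩, ⟨2 | 1⟩, ⟨2 | 1⟩, ⟨2 | 1 1⟩, ⟨2 | 1 1⟩, ⟨2 | 1 1 2⟩, ⟨2 | 1 2⟩, ⟨2 | 1 2⟩, ⟨3 | 0⟩, ⟨3 | 1⟩, ⟨4 | 1⟩]


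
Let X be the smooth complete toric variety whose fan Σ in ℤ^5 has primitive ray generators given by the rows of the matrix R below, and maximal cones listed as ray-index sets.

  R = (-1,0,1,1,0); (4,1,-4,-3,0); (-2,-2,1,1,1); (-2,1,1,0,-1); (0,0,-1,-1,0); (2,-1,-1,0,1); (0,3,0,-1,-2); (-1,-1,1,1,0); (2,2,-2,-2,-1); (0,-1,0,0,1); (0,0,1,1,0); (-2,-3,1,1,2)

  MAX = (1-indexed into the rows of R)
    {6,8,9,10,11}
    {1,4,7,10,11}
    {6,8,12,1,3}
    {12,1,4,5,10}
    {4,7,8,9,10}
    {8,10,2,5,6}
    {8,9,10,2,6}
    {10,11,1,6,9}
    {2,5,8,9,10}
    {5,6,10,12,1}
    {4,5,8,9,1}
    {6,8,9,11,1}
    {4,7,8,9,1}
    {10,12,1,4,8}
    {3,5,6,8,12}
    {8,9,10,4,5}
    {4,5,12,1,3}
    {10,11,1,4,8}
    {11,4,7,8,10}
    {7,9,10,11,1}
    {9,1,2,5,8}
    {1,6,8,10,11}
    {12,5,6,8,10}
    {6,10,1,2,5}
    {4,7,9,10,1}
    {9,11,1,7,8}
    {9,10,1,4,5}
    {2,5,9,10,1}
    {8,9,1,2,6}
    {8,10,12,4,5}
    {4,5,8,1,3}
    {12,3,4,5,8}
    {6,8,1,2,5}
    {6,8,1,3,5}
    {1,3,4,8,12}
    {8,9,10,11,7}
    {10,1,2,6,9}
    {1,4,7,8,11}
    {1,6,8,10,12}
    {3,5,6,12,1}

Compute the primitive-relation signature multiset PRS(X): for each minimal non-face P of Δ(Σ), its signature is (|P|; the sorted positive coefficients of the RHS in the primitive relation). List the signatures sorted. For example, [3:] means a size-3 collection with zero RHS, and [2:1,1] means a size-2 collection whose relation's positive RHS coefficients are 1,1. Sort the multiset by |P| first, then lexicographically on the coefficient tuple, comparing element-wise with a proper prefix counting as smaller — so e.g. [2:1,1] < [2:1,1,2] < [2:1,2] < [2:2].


Δ(Σ) — 12 vertices, 23 min non-faces:

  P = {4,6}:  v_{4} + v_{6} = 0  so sig = [2:]
  P = {5,11}:  v_{5} + v_{11} = 0  so sig = [2:]
  P = {3,7}:  v_{3} + v_{7} = v_{4}  so sig = [2:1]
  P = {3,9}:  v_{3} + v_{9} = v_{5}  so sig = [2:1]
  P = {3,10}:  v_{3} + v_{10} = v_{12}  so sig = [2:1]
  P = {2,4}:  v_{2} + v_{4} = v_{5} + v_{9}  so sig = [2:1,1]
  P = {2,11}:  v_{2} + v_{11} = v_{6} + v_{9}  so sig = [2:1,1]
  P = {5,7}:  v_{5} + v_{7} = v_{4} + v_{9}  so sig = [2:1,1]
  P = {6,7}:  v_{6} + v_{7} = v_{9} + v_{11}  so sig = [2:1,1]
  P = {7,12}:  v_{7} + v_{12} = v_{4} + v_{10}  so sig = [2:1,1]
  P = {9,12}:  v_{9} + v_{12} = v_{5} + v_{10}  so sig = [2:1,1]
  P = {3,11}:  v_{3} + v_{11} = v_{1} + v_{8} + v_{10}  so sig = [2:1,1,1]
  P = {2,12}:  v_{2} + v_{12} = 2·v_{5} + v_{6} + v_{10}  so sig = [2:1,1,2]
  P = {11,12}:  v_{11} + v_{12} = v_{1} + v_{8} + 2·v_{10}  so sig = [2:1,1,2]
  P = {2,3}:  v_{2} + v_{3} = 2·v_{5} + v_{6}  so sig = [2:1,2]
  P = {2,7}:  v_{2} + v_{7} = 2·v_{9}  so sig = [2:2]
  P = {4,9,11}:  v_{4} + v_{9} + v_{11} = v_{7}  so sig = [3:1]
  P = {5,6,9}:  v_{5} + v_{6} + v_{9} = v_{2}  so sig = [3:1]
  P = {1,8,9,10}:  v_{1} + v_{8} + v_{9} + v_{10} = 0  so sig = [4:]
  P = {1,5,8,10}:  v_{1} + v_{5} + v_{8} + v_{10} = v_{3}  so sig = [4:1]
  P = {1,2,8,10}:  v_{1} + v_{2} + v_{8} + v_{10} = v_{5} + v_{6}  so sig = [4:1,1]
  P = {1,7,8,10}:  v_{1} + v_{7} + v_{8} + v_{10} = v_{4} + v_{11}  so sig = [4:1,1]
  P = {1,5,8,12}:  v_{1} + v_{5} + v_{8} + v_{12} = 2·v_{3}  so sig = [4:2]

Sorted signature multiset PRS(X):
[[2:], [2:], [2:1], [2:1], [2:1], [2:1,1], [2:1,1], [2:1,1], [2:1,1], [2:1,1], [2:1,1], [2:1,1,1], [2:1,1,2], [2:1,1,2], [2:1,2], [2:2], [3:1], [3:1], [4:], [4:1], [4:1,1], [4:1,1], [4:2]]


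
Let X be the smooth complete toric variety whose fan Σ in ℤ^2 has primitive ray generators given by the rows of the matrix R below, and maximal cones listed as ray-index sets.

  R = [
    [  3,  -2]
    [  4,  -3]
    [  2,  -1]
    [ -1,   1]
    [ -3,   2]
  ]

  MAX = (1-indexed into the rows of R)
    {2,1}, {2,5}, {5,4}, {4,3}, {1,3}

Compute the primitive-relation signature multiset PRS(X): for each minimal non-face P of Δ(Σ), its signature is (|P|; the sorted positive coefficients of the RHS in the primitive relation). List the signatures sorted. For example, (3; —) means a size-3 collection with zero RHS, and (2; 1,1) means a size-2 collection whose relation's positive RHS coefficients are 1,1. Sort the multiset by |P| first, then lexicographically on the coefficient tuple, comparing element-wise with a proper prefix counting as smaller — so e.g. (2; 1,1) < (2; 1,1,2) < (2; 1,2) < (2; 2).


5 collections generate NE(X_Σ); each relation:

  • {1,5}:  v_{1} + v_{5} = 0  →  sig = (2; —)
  • {1,4}:  v_{1} + v_{4} = v_{3}  →  sig = (2; 1)
  • {2,4}:  v_{2} + v_{4} = v_{1}  →  sig = (2; 1)
  • {3,5}:  v_{3} + v_{5} = v_{4}  →  sig = (2; 1)
  • {2,3}:  v_{2} + v_{3} = 2·v_{1}  →  sig = (2; 2)

Sorted signature multiset PRS(X):
[(2; —), (2; 1), (2; 1), (2; 1), (2; 2)]


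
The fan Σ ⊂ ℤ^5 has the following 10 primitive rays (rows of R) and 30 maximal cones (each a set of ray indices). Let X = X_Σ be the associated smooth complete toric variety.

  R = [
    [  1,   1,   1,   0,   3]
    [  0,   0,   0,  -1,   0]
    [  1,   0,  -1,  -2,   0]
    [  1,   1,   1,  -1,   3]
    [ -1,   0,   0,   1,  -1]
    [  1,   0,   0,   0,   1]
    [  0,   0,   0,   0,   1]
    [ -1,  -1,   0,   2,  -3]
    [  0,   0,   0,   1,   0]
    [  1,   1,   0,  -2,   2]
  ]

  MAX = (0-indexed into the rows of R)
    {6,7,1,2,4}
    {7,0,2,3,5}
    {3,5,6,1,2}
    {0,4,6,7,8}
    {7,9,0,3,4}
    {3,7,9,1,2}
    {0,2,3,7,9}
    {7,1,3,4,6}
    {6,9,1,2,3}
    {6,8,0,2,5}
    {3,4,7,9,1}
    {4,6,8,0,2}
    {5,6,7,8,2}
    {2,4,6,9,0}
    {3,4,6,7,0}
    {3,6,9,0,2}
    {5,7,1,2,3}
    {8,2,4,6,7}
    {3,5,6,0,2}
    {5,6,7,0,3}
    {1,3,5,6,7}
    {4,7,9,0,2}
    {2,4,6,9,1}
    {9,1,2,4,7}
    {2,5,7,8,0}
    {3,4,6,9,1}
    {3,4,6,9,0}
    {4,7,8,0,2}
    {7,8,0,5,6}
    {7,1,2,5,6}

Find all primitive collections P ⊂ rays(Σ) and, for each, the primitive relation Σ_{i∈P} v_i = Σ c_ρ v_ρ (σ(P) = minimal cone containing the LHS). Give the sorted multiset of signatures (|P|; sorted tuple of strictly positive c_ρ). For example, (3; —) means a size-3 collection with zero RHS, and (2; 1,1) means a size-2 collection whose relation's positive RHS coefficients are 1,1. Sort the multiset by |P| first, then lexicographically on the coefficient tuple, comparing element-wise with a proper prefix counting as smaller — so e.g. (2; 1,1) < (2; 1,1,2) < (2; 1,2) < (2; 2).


The 10 primitive collections of Σ (r=10, n=5):

  P={1,8}:  v_{1} + v_{8} = 0  ⟹  sig = (2; —)
  P={0,1}:  v_{0} + v_{1} = v_{3}  ⟹  sig = (2; 1)
  P={3,8}:  v_{3} + v_{8} = v_{0}  ⟹  sig = (2; 1)
  P={4,5}:  v_{4} + v_{5} = v_{8}  ⟹  sig = (2; 1)
  P={5,9}:  v_{5} + v_{9} = v_{0} + v_{2}  ⟹  sig = (2; 1,1)
  P={8,9}:  v_{8} + v_{9} = v_{0} + v_{2} + v_{4}  ⟹  sig = (2; 1,1,1)
  P={6,7,9}:  v_{6} + v_{7} + v_{9} = 0  ⟹  sig = (3; —)
  P={2,3,4}:  v_{2} + v_{3} + v_{4} = v_{9}  ⟹  sig = (3; 1)
  P={0,2,6,7}:  v_{0} + v_{2} + v_{6} + v_{7} = v_{5}  ⟹  sig = (4; 1)
  P={2,3,6,7}:  v_{2} + v_{3} + v_{6} + v_{7} = v_{1} + v_{5}  ⟹  sig = (4; 1,1)

Hence PRS(X_Σ) =
    |P|=2: 6 collections, coeffs (), (1), (1), (1), (1,1), (1,1,1)
    |P|=3: 2 collections, coeffs (), (1)
    |P|=4: 2 collections, coeffs (1), (1,1)


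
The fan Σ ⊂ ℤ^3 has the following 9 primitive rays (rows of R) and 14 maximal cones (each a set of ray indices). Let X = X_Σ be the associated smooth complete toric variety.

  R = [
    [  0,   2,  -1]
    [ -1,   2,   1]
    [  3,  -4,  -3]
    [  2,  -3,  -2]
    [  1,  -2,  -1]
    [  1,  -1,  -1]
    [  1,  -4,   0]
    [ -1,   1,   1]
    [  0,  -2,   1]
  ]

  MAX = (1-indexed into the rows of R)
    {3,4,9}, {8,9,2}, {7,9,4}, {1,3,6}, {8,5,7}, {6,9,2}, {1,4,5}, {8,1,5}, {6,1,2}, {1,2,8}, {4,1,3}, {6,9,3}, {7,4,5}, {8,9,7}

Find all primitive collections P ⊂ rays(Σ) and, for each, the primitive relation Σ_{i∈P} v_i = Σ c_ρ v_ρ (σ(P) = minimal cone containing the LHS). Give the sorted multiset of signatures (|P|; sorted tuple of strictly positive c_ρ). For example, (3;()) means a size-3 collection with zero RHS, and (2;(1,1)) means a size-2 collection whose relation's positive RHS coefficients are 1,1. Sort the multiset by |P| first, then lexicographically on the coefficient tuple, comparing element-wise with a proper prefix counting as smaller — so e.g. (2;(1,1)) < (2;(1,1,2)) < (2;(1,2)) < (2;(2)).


Minimal non-faces — 15 found among 9 rays, 14 max cones:

  • {1,9}:  v_{1} + v_{9} = 0  ⟹  sig = (2;())
  • {2,5}:  v_{2} + v_{5} = 0  ⟹  sig = (2;())
  • {6,8}:  v_{6} + v_{8} = 0  ⟹  sig = (2;())
  • {1,7}:  v_{1} + v_{7} = v_{5}  ⟹  sig = (2;(1))
  • {2,4}:  v_{2} + v_{4} = v_{6}  ⟹  sig = (2;(1))
  • {2,7}:  v_{2} + v_{7} = v_{9}  ⟹  sig = (2;(1))
  • {3,8}:  v_{3} + v_{8} = v_{4}  ⟹  sig = (2;(1))
  • {4,6}:  v_{4} + v_{6} = v_{3}  ⟹  sig = (2;(1))
  • {4,8}:  v_{4} + v_{8} = v_{5}  ⟹  sig = (2;(1))
  • {5,6}:  v_{5} + v_{6} = v_{4}  ⟹  sig = (2;(1))
  • {5,9}:  v_{5} + v_{9} = v_{7}  ⟹  sig = (2;(1))
  • {6,7}:  v_{6} + v_{7} = v_{4} + v_{9}  ⟹  sig = (2;(1,1))
  • {3,7}:  v_{3} + v_{7} = 2·v_{4} + v_{9}  ⟹  sig = (2;(1,2))
  • {2,3}:  v_{2} + v_{3} = 2·v_{6}  ⟹  sig = (2;(2))
  • {3,5}:  v_{3} + v_{5} = 2·v_{4}  ⟹  sig = (2;(2))

Sorted signature multiset PRS(X):
{ (2;()) ×3,  (2;(1)) ×8,  (2;(1,1)),  (2;(1,2)),  (2;(2)) ×2 }


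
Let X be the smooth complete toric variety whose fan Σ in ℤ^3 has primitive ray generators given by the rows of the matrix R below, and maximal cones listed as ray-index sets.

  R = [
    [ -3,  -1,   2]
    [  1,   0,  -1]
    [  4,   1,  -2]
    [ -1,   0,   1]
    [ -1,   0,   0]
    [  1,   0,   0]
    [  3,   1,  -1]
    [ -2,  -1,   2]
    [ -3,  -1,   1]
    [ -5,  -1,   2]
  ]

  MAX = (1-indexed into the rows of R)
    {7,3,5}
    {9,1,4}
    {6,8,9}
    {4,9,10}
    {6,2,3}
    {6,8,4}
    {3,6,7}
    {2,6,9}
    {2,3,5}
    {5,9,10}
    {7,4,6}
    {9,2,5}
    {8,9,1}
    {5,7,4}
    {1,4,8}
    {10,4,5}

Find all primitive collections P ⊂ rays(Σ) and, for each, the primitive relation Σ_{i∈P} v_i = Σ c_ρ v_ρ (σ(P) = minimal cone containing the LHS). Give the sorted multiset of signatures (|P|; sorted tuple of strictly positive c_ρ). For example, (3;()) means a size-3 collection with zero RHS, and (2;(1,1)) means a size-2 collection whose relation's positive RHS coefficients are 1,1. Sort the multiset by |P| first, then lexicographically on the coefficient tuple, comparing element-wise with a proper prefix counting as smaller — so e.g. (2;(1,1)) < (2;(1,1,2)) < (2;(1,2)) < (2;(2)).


24 minimal non-faces of Δ(Σ) (on 10 rays):

  {2,4}:  v_{2} + v_{4} = 0 — sig = (2;())
  {5,6}:  v_{5} + v_{6} = 0 — sig = (2;())
  {7,9}:  v_{7} + v_{9} = 0 — sig = (2;())
  {1,3}:  v_{1} + v_{3} = v_{6} — sig = (2;(1))
  {1,6}:  v_{1} + v_{6} = v_{8} — sig = (2;(1))
  {2,7}:  v_{2} + v_{7} = v_{3} — sig = (2;(1))
  {3,4}:  v_{3} + v_{4} = v_{7} — sig = (2;(1))
  {3,9}:  v_{3} + v_{9} = v_{2} — sig = (2;(1))
  {3,10}:  v_{3} + v_{10} = v_{5} — sig = (2;(1))
  {5,8}:  v_{5} + v_{8} = v_{1} — sig = (2;(1))
  {1,2}:  v_{1} + v_{2} = v_{6} + v_{9} — sig = (2;(1,1))
  {1,5}:  v_{1} + v_{5} = v_{4} + v_{9} — sig = (2;(1,1))
  {1,7}:  v_{1} + v_{7} = v_{4} + v_{6} — sig = (2;(1,1))
  {2,10}:  v_{2} + v_{10} = v_{5} + v_{9} — sig = (2;(1,1))
  {6,10}:  v_{6} + v_{10} = v_{4} + v_{9} — sig = (2;(1,1))
  {7,10}:  v_{7} + v_{10} = v_{4} + v_{5} — sig = (2;(1,1))
  {8,10}:  v_{8} + v_{10} = v_{1} + v_{4} + v_{9} — sig = (2;(1,1,1))
  {2,8}:  v_{2} + v_{8} = 2·v_{6} + v_{9} — sig = (2;(1,2))
  {7,8}:  v_{7} + v_{8} = v_{4} + 2·v_{6} — sig = (2;(1,2))
  {3,8}:  v_{3} + v_{8} = 2·v_{6} — sig = (2;(2))
  {1,10}:  v_{1} + v_{10} = 2·v_{4} + 2·v_{9} — sig = (2;(2,2))
  {4,5,9}:  v_{4} + v_{5} + v_{9} = v_{10} — sig = (3;(1))
  {4,6,9}:  v_{4} + v_{6} + v_{9} = v_{1} — sig = (3;(1))
  {4,8,9}:  v_{4} + v_{8} + v_{9} = 2·v_{1} — sig = (3;(2))

Signatures (|P|; sorted positive RHS coefficients), sorted:
    |P|=2: 21 collections, coeffs (), (), (), (1), (1), (1), (1), (1), (1), (1), (1,1), (1,1), (1,1), (1,1), (1,1), (1,1), (1,1,1), (1,2), (1,2), (2), (2,2)
    |P|=3: 3 collections, coeffs (1), (1), (2)


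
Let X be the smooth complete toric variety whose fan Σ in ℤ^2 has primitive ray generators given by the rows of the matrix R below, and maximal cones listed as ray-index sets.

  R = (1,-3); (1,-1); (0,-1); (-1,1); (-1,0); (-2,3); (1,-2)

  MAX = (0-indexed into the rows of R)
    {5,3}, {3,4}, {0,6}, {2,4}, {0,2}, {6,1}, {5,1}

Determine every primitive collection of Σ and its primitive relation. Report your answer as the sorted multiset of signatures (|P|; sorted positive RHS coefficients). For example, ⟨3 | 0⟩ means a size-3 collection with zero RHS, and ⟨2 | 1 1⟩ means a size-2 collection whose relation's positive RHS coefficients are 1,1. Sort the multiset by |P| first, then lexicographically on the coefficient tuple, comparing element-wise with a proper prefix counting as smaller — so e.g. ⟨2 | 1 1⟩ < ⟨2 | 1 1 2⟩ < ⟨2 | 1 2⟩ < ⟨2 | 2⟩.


Primitive collections (14):

  {1,3}:  v_{1} + v_{3} = 0  ⟹  sig = ⟨2 | 0⟩
  {0,5}:  v_{0} + v_{5} = v_{4}  ⟹  sig = ⟨2 | 1⟩
  {1,2}:  v_{1} + v_{2} = v_{6}  ⟹  sig = ⟨2 | 1⟩
  {1,4}:  v_{1} + v_{4} = v_{2}  ⟹  sig = ⟨2 | 1⟩
  {2,3}:  v_{2} + v_{3} = v_{4}  ⟹  sig = ⟨2 | 1⟩
  {2,6}:  v_{2} + v_{6} = v_{0}  ⟹  sig = ⟨2 | 1⟩
  {3,6}:  v_{3} + v_{6} = v_{2}  ⟹  sig = ⟨2 | 1⟩
  {5,6}:  v_{5} + v_{6} = v_{3}  ⟹  sig = ⟨2 | 1⟩
  {0,1}:  v_{0} + v_{1} = 2·v_{6}  ⟹  sig = ⟨2 | 2⟩
  {0,3}:  v_{0} + v_{3} = 2·v_{2}  ⟹  sig = ⟨2 | 2⟩
  {2,5}:  v_{2} + v_{5} = 2·v_{3}  ⟹  sig = ⟨2 | 2⟩
  {4,6}:  v_{4} + v_{6} = 2·v_{2}  ⟹  sig = ⟨2 | 2⟩
  {0,4}:  v_{0} + v_{4} = 3·v_{2}  ⟹  sig = ⟨2 | 3⟩
  {4,5}:  v_{4} + v_{5} = 3·v_{3}  ⟹  sig = ⟨2 | 3⟩

Hence PRS(X_Σ) =
{ ⟨2 | 0⟩,  ⟨2 | 1⟩ ×7,  ⟨2 | 2⟩ ×4,  ⟨2 | 3⟩ ×2 }


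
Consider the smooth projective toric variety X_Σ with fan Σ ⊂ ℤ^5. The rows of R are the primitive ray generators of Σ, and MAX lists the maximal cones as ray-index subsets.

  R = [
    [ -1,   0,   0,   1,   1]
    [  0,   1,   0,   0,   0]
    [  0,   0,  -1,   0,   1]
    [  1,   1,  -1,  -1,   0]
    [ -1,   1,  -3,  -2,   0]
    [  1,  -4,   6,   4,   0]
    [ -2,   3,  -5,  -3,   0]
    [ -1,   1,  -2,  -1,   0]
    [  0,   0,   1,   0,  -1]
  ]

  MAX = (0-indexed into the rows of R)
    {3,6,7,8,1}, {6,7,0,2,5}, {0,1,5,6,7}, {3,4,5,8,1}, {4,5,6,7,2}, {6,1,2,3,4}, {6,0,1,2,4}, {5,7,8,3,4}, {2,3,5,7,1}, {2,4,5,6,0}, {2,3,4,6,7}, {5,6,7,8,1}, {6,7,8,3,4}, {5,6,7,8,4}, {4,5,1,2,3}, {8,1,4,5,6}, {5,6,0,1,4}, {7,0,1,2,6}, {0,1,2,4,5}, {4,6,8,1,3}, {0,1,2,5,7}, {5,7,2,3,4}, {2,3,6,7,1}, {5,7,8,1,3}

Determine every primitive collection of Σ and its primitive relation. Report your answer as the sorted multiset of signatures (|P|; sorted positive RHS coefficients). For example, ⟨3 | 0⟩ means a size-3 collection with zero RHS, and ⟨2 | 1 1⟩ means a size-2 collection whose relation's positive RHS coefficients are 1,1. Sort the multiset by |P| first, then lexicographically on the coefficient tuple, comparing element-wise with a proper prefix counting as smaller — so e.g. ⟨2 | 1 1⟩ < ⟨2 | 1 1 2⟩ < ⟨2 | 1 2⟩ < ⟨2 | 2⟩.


|primitive collections| = 7. Relations:

  P = {2,8}:  v_{2} + v_{8} = 0 ; sig = ⟨2 | 0⟩
  P = {0,3}:  v_{0} + v_{3} = v_{1} + v_{2} ; sig = ⟨2 | 1 1⟩
  P = {0,8}:  v_{0} + v_{8} = v_{1} + v_{5} + v_{6} ; sig = ⟨2 | 1 1 1⟩
  P = {3,5,6}:  v_{3} + v_{5} + v_{6} = 0 ; sig = ⟨3 | 0⟩
  P = {1,4,7}:  v_{1} + v_{4} + v_{7} = v_{6} ; sig = ⟨3 | 1⟩
  P = {0,4,7}:  v_{0} + v_{4} + v_{7} = v_{2} + v_{5} + 2·v_{6} ; sig = ⟨3 | 1 1 2⟩
  P = {1,2,5,6}:  v_{1} + v_{2} + v_{5} + v_{6} = v_{0} ; sig = ⟨4 | 1⟩

Signatures (|P|; sorted positive RHS coefficients), sorted:
    ⟨2 | 0⟩
    ⟨2 | 1 1⟩
    ⟨2 | 1 1 1⟩
    ⟨3 | 0⟩
    ⟨3 | 1⟩
    ⟨3 | 1 1 2⟩
    ⟨4 | 1⟩


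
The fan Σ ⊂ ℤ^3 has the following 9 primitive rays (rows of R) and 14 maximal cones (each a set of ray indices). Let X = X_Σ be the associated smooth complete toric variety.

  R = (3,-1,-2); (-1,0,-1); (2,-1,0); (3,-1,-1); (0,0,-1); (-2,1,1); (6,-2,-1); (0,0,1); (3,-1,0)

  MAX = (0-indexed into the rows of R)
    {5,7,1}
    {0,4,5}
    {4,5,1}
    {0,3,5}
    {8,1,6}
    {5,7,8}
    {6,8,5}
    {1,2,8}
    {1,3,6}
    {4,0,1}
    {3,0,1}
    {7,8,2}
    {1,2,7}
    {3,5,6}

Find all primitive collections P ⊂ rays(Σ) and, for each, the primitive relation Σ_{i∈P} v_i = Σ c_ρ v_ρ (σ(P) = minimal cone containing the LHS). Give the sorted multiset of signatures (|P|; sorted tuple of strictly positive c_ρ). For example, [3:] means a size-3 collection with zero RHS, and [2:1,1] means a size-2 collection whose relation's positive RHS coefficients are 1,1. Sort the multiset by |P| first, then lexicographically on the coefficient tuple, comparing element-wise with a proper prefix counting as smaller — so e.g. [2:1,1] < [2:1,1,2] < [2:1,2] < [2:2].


Δ(Σ) — 9 vertices, 20 min non-faces:

  • {4,7}:  v_{4} + v_{7} = 0  so sig = [2:]
  • {0,7}:  v_{0} + v_{7} = v_{3}  so sig = [2:1]
  • {2,5}:  v_{2} + v_{5} = v_{7}  so sig = [2:1]
  • {3,4}:  v_{3} + v_{4} = v_{0}  so sig = [2:1]
  • {3,7}:  v_{3} + v_{7} = v_{8}  so sig = [2:1]
  • {3,8}:  v_{3} + v_{8} = v_{6}  so sig = [2:1]
  • {4,8}:  v_{4} + v_{8} = v_{3}  so sig = [2:1]
  • {0,2}:  v_{0} + v_{2} = v_{1} + v_{6}  so sig = [2:1,1]
  • {2,4}:  v_{2} + v_{4} = v_{1} + v_{8}  so sig = [2:1,1]
  • {2,3}:  v_{2} + v_{3} = v_{1} + 2·v_{8}  so sig = [2:1,2]
  • {2,6}:  v_{2} + v_{6} = v_{1} + 3·v_{8}  so sig = [2:1,3]
  • {0,8}:  v_{0} + v_{8} = 2·v_{3}  so sig = [2:2]
  • {4,6}:  v_{4} + v_{6} = 2·v_{3}  so sig = [2:2]
  • {6,7}:  v_{6} + v_{7} = 2·v_{8}  so sig = [2:2]
  • {0,6}:  v_{0} + v_{6} = 3·v_{3}  so sig = [2:3]
  • {1,5,8}:  v_{1} + v_{5} + v_{8} = 0  so sig = [3:]
  • {1,3,5}:  v_{1} + v_{3} + v_{5} = v_{4}  so sig = [3:1]
  • {1,5,6}:  v_{1} + v_{5} + v_{6} = v_{3}  so sig = [3:1]
  • {1,7,8}:  v_{1} + v_{7} + v_{8} = v_{2}  so sig = [3:1]
  • {0,1,5}:  v_{0} + v_{1} + v_{5} = 2·v_{4}  so sig = [3:2]

Hence PRS(X_Σ) =
    |P|=2: 15 collections, coeffs (), (1), (1), (1), (1), (1), (1), (1,1), (1,1), (1,2), (1,3), (2), (2), (2), (3)
    |P|=3: 5 collections, coeffs (), (1), (1), (1), (2)


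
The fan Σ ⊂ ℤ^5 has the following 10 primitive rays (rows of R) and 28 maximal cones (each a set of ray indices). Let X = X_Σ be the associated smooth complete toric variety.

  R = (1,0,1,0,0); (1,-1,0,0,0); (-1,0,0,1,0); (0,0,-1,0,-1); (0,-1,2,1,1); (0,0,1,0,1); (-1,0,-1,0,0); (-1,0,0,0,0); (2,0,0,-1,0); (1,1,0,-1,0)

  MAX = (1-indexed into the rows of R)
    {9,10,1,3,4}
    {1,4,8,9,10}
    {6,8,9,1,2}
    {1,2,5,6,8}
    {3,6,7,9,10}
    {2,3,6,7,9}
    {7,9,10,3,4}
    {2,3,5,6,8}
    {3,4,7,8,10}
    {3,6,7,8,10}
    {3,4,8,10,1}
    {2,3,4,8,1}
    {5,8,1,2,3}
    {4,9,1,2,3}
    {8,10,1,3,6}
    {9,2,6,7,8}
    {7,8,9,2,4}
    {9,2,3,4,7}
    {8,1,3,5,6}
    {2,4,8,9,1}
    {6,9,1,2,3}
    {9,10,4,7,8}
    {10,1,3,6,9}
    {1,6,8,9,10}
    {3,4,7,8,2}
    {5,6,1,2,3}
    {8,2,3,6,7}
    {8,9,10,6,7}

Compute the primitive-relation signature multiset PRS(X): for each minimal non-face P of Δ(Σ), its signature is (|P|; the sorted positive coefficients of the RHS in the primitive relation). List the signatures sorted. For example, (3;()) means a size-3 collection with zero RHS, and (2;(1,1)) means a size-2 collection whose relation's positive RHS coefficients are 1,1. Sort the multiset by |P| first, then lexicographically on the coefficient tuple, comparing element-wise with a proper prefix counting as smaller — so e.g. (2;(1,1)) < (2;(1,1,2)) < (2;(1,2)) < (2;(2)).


9 minimal non-faces of Δ(Σ) (on 10 rays):

  P = {1,7}:  v_{1} + v_{7} = 0 — sig = (2;())
  P = {4,6}:  v_{4} + v_{6} = 0 — sig = (2;())
  P = {2,10}:  v_{2} + v_{10} = v_{9} — sig = (2;(1))
  P = {5,10}:  v_{5} + v_{10} = v_{1} + v_{6} — sig = (2;(1,1))
  P = {5,9}:  v_{5} + v_{9} = v_{1} + v_{2} + v_{6} — sig = (2;(1,1,1))
  P = {4,5}:  v_{4} + v_{5} = v_{1} + v_{2} + v_{3} + v_{8} — sig = (2;(1,1,1,1))
  P = {5,7}:  v_{5} + v_{7} = v_{2} + v_{3} + v_{6} + v_{8} — sig = (2;(1,1,1,1))
  P = {3,8,9}:  v_{3} + v_{8} + v_{9} = 0 — sig = (3;())
  P = {1,2,3,6,8}:  v_{1} + v_{2} + v_{3} + v_{6} + v_{8} = v_{5} — sig = (5;(1))

Signatures (|P|; sorted positive RHS coefficients), sorted:
    (2;())
    (2;())
    (2;(1))
    (2;(1,1))
    (2;(1,1,1))
    (2;(1,1,1,1))
    (2;(1,1,1,1))
    (3;())
    (5;(1))


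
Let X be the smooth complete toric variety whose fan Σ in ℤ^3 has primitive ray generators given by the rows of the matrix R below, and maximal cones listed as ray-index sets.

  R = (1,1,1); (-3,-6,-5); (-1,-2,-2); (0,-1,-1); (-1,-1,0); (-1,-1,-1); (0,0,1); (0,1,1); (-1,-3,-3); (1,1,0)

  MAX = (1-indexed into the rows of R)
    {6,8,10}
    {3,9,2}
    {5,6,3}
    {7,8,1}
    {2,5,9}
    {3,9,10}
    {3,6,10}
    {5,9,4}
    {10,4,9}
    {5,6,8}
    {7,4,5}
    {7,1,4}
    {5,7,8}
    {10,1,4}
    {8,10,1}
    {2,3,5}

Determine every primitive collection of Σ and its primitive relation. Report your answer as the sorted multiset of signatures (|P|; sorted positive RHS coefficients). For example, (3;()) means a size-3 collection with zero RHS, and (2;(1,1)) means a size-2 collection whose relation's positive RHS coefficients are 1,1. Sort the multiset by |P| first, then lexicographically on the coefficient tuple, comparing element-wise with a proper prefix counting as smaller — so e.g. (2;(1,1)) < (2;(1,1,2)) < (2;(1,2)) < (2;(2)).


Primitive collections (22):

  {1,6}:  v_{1} + v_{6} = 0  so sig = (2;())
  {4,8}:  v_{4} + v_{8} = 0  so sig = (2;())
  {5,10}:  v_{5} + v_{10} = 0  so sig = (2;())
  {1,3}:  v_{1} + v_{3} = v_{4}  so sig = (2;(1))
  {1,5}:  v_{1} + v_{5} = v_{7}  so sig = (2;(1))
  {3,4}:  v_{3} + v_{4} = v_{9}  so sig = (2;(1))
  {3,8}:  v_{3} + v_{8} = v_{6}  so sig = (2;(1))
  {4,6}:  v_{4} + v_{6} = v_{3}  so sig = (2;(1))
  {6,7}:  v_{6} + v_{7} = v_{5}  so sig = (2;(1))
  {7,10}:  v_{7} + v_{10} = v_{1}  so sig = (2;(1))
  {8,9}:  v_{8} + v_{9} = v_{3}  so sig = (2;(1))
  {2,10}:  v_{2} + v_{10} = v_{3} + v_{9}  so sig = (2;(1,1))
  {3,7}:  v_{3} + v_{7} = v_{4} + v_{5}  so sig = (2;(1,1))
  {1,2}:  v_{1} + v_{2} = v_{4} + v_{5} + v_{9}  so sig = (2;(1,1,1))
  {2,7}:  v_{2} + v_{7} = v_{4} + 2·v_{5} + v_{9}  so sig = (2;(1,1,2))
  {2,4}:  v_{2} + v_{4} = v_{5} + 2·v_{9}  so sig = (2;(1,2))
  {2,8}:  v_{2} + v_{8} = 2·v_{3} + v_{5}  so sig = (2;(1,2))
  {7,9}:  v_{7} + v_{9} = 2·v_{4} + v_{5}  so sig = (2;(1,2))
  {2,6}:  v_{2} + v_{6} = 3·v_{3} + v_{5}  so sig = (2;(1,3))
  {1,9}:  v_{1} + v_{9} = 2·v_{4}  so sig = (2;(2))
  {6,9}:  v_{6} + v_{9} = 2·v_{3}  so sig = (2;(2))
  {3,5,9}:  v_{3} + v_{5} + v_{9} = v_{2}  so sig = (3;(1))

Sorted signature multiset PRS(X):
{ (2;()) ×3,  (2;(1)) ×8,  (2;(1,1)) ×2,  (2;(1,1,1)),  (2;(1,1,2)),  (2;(1,2)) ×3,  (2;(1,3)),  (2;(2)) ×2,  (3;(1)) }


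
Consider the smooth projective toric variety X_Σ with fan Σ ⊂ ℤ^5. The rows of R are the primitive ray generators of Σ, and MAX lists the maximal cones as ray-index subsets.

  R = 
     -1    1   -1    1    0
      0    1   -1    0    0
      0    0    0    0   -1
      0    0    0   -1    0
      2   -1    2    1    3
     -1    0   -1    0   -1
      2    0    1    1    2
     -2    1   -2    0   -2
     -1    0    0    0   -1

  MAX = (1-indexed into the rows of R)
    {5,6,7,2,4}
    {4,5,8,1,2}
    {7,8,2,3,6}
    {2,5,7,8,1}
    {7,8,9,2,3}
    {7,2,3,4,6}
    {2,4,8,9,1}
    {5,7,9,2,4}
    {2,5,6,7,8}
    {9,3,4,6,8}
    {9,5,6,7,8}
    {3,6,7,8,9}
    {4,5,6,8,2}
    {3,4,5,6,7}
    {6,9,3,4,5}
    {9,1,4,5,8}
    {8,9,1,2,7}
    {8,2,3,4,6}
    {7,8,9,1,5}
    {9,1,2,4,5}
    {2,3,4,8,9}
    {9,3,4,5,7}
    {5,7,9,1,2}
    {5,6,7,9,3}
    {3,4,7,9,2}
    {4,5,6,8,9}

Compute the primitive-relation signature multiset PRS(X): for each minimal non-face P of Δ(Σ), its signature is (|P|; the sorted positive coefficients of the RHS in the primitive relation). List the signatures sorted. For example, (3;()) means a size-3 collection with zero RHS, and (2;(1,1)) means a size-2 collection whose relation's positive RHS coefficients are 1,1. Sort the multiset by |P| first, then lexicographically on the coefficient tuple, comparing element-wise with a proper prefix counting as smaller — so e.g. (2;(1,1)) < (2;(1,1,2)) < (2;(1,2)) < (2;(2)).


The 9 primitive collections of Σ (r=9, n=5):

  P = {1,3}:  v_{1} + v_{3} = v_{7} + v_{8} + v_{9} ; sig = (2;(1,1,1))
  P = {1,6}:  v_{1} + v_{6} = v_{5} + 2·v_{8} ; sig = (2;(1,2))
  P = {2,3,5}:  v_{2} + v_{3} + v_{5} = v_{7} ; sig = (3;(1))
  P = {2,6,9}:  v_{2} + v_{6} + v_{9} = v_{8} ; sig = (3;(1))
  P = {4,7,8}:  v_{4} + v_{7} + v_{8} = v_{2} ; sig = (3;(1))
  P = {3,5,8}:  v_{3} + v_{5} + v_{8} = v_{6} + v_{7} + v_{9} ; sig = (3;(1,1,1))
  P = {1,4,7}:  v_{1} + v_{4} + v_{7} = 2·v_{2} + v_{5} + v_{9} ; sig = (3;(1,1,2))
  P = {4,6,7,9}:  v_{4} + v_{6} + v_{7} + v_{9} = 0 ; sig = (4;())
  P = {2,5,8,9}:  v_{2} + v_{5} + v_{8} + v_{9} = v_{1} ; sig = (4;(1))

Sorted signature multiset PRS(X):
[(2;(1,1,1)), (2;(1,2)), (3;(1)), (3;(1)), (3;(1)), (3;(1,1,1)), (3;(1,1,2)), (4;()), (4;(1))]
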